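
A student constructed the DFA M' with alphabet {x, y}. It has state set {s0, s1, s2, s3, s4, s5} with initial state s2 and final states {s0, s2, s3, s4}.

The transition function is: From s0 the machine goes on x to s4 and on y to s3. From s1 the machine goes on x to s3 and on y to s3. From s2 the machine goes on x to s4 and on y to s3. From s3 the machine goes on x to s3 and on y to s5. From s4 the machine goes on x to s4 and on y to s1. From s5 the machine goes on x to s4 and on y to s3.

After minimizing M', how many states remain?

3

First remove the unreachable states {s0}; 5 states remain.
P0 = {s2,s3,s4} | {s1,s5}.
Refine {s2,s3,s4} on symbol y: members go to different blocks, giving {s3,s4} and {s2}.
Stable partition: {s3,s4} | {s1,s5} | {s2} — 3 equivalence classes.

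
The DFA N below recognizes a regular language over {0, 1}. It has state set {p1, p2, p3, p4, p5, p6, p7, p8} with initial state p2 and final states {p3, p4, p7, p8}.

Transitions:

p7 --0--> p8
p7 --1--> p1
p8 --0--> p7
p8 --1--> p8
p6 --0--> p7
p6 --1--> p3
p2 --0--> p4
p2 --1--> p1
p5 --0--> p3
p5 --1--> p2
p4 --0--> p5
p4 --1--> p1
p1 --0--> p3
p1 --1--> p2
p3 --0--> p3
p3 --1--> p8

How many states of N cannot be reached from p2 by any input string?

1

No path from p2 leads to p6; the other 7 states are all reachable.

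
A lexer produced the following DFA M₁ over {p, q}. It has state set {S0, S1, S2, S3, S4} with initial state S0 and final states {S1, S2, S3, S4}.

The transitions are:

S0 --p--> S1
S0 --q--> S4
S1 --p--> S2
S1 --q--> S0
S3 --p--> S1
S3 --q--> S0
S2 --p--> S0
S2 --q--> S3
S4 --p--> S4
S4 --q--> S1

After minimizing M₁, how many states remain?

5

Every state is reachable, so we keep all 5.
Start with accepting vs non-accepting: {S1,S2,S3,S4} | {S0}.
On input p, block {S1,S2,S3,S4} splits into {S1,S3,S4} and {S2}.
On input p, block {S1,S3,S4} splits into {S3,S4} and {S1}.
On input p, block {S3,S4} splits into {S3} and {S4}.
The partition is now stable with 5 blocks: {S3} | {S0} | {S2} | {S1} | {S4}.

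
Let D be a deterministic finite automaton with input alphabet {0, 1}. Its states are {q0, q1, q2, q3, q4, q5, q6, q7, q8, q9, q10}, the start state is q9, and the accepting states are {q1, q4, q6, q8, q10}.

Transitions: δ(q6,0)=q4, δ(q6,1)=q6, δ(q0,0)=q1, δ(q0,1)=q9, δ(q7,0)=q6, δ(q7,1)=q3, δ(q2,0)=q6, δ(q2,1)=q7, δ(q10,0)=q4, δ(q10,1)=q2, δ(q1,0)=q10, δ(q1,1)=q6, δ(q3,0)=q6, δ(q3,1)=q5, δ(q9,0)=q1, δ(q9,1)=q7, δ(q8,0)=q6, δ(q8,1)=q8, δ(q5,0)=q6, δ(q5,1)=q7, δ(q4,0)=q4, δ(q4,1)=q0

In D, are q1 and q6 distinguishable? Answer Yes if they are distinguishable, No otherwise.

No

Reachable states from the start: {q0,q1,q2,q3,q4,q5,q6,q7,q9,q10}. Unreachable: {q8} — drop them.
Start with accepting vs non-accepting: {q1,q4,q6,q10} | {q0,q2,q3,q5,q7,q9}.
Refine {q1,q4,q6,q10} on symbol 1: members go to different blocks, giving {q1,q6} and {q4,q10}.
No further refinement is possible. Final partition (3 blocks): {q1,q6} | {q0,q2,q3,q5,q7,q9} | {q4,q10}.
q1 and q6 lie in the same block of the stable partition, so they are equivalent — no string distinguishes them.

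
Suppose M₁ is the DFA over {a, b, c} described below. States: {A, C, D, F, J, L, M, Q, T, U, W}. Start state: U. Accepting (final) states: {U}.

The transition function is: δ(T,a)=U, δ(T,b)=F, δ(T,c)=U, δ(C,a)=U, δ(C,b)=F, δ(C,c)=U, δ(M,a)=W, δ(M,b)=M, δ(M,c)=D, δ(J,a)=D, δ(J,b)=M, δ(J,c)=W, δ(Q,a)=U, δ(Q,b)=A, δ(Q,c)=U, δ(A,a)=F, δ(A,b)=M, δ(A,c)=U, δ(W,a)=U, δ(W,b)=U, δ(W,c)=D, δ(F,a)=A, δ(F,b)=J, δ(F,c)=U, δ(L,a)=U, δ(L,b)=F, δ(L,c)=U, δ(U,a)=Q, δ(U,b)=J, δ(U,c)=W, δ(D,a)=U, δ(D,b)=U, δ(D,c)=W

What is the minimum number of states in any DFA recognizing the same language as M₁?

First remove the unreachable states {C,L,T}; 8 states remain.
P0 = {U} | {A,D,F,J,M,Q,W}.
Split {A,D,F,J,M,Q,W} by δ(·,a) → {A,F,J,M} and {D,Q,W}.
On input a, block {A,F,J,M} splits into {A,F} and {J,M}.
Split {D,Q,W} by δ(·,b) → {D,W} and {Q}.
The partition is now stable with 5 blocks: {U} | {A,F} | {D,W} | {J,M} | {Q}.

5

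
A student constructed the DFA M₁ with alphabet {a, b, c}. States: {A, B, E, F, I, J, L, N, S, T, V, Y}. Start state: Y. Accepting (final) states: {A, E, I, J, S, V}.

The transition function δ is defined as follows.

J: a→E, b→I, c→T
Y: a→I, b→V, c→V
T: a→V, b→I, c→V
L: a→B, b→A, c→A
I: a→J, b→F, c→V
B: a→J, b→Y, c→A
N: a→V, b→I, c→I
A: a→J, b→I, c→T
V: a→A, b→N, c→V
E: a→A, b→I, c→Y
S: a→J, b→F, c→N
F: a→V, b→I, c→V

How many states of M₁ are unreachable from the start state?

3

BFS from Y reaches {A, E, F, I, J, N, T, V, Y}; the 3 state(s) B, L, S are never visited.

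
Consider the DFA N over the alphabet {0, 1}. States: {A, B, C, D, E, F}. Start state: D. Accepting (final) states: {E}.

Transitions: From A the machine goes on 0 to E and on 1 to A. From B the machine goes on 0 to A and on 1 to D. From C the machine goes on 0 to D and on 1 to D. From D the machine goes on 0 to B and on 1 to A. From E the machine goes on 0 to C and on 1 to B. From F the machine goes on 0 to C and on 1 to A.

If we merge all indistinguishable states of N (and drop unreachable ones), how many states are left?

5

Reachable states from the start: {A,B,C,D,E}. Unreachable: {F} — drop them.
Start with accepting vs non-accepting: {E} | {A,B,C,D}.
Refine {A,B,C,D} on symbol 0: members go to different blocks, giving {B,C,D} and {A}.
Split {B,C,D} by δ(·,0) → {C,D} and {B}.
On input 0, block {C,D} splits into {C} and {D}.
Stable partition: {E} | {C} | {A} | {B} | {D} — 5 equivalence classes.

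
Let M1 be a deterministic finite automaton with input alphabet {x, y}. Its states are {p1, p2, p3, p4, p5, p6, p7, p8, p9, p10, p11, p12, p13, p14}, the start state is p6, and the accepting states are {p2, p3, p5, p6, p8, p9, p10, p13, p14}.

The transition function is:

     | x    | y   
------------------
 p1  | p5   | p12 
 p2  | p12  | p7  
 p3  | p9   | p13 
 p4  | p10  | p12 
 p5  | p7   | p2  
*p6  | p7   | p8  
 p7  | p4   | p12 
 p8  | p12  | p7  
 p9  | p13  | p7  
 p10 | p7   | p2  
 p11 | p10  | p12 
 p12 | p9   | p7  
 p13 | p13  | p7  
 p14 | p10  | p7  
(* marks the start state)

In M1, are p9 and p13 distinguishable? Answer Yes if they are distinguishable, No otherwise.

No

First remove the unreachable states {p1,p3,p5,p11,p14}; 9 states remain.
Initial partition by acceptance: {p2,p6,p8,p9,p10,p13} | {p4,p7,p12}.
Split {p2,p6,p8,p9,p10,p13} by δ(·,x) → {p2,p6,p8,p10} and {p9,p13}.
Split {p2,p6,p8,p10} by δ(·,y) → {p2,p8} and {p6,p10}.
On input x, block {p4,p7,p12} splits into {p4} and {p7} and {p12}.
The partition is now stable with 6 blocks: {p2,p8} | {p4} | {p9,p13} | {p6,p10} | {p7} | {p12}.
p9 and p13 lie in the same block of the stable partition, so they are equivalent — no string distinguishes them.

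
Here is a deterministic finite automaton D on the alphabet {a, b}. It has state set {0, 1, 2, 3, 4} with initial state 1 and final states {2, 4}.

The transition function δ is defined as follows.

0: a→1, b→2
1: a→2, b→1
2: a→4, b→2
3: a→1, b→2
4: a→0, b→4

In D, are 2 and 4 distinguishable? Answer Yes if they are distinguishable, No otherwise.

Reachable states from the start: {0,1,2,4}. Unreachable: {3} — drop them.
Initial partition by acceptance: {2,4} | {0,1}.
On input a, block {2,4} splits into {2} and {4}.
Split {0,1} by δ(·,a) → {0} and {1}.
No further refinement is possible. Final partition (4 blocks): {2} | {0} | {4} | {1}.
2 and 4 end up in different blocks, so they are distinguishable. For instance, the string 'a' is accepted from only 2.

Yes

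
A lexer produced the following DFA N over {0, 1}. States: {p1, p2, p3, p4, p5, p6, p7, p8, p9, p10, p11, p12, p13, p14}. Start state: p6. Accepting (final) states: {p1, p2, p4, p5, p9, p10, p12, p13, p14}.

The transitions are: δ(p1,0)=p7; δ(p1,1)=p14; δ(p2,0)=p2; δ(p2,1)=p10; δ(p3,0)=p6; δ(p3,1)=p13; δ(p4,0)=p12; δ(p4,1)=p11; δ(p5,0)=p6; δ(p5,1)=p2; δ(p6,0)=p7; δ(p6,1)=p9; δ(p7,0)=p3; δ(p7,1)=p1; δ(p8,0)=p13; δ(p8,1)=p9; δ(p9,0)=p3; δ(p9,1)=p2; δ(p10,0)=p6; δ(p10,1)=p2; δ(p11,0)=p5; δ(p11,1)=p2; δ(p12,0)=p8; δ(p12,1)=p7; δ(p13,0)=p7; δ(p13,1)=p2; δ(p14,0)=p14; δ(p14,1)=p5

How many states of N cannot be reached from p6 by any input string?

BFS from p6 reaches {p1, p2, p3, p5, p6, p7, p9, p10, p13, p14}; the 4 state(s) p4, p8, p11, p12 are never visited.

4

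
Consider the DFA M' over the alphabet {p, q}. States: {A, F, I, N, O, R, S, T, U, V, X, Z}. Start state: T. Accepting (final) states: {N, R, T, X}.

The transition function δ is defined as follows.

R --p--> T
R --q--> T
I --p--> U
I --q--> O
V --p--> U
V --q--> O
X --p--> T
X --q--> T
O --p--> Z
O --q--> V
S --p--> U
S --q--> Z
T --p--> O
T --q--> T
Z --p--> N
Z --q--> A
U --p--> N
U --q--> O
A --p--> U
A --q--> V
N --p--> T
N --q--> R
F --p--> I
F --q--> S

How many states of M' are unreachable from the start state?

4

No path from T leads to F, I, S, X; the other 8 states are all reachable.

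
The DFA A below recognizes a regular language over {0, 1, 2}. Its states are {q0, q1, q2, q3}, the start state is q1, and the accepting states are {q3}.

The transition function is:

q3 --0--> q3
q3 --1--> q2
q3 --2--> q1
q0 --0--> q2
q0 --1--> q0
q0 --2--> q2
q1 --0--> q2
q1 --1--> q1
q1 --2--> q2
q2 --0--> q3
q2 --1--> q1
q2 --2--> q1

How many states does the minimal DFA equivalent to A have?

3

States {q0} cannot be reached from the start state, so discard them.
Start with accepting vs non-accepting: {q3} | {q1,q2}.
Split {q1,q2} by δ(·,0) → {q1} and {q2}.
No further refinement is possible. Final partition (3 blocks): {q3} | {q1} | {q2}.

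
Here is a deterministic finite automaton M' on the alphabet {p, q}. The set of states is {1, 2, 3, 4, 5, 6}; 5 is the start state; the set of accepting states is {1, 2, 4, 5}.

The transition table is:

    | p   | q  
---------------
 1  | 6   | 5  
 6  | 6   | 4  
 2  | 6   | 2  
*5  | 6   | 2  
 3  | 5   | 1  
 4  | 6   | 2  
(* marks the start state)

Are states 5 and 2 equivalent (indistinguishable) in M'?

Yes

Reachable states from the start: {2,4,5,6}. Unreachable: {1,3} — drop them.
Initial partition by acceptance: {2,4,5} | {6}.
No further refinement is possible. Final partition (2 blocks): {2,4,5} | {6}.
5 and 2 lie in the same block of the stable partition, so they are equivalent — no string distinguishes them.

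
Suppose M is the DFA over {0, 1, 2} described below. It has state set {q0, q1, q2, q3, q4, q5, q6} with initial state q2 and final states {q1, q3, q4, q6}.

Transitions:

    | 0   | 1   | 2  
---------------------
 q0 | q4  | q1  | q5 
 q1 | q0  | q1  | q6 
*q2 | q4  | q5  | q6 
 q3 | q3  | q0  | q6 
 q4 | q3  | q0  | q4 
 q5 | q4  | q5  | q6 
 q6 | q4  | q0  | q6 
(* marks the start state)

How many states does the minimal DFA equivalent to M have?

4

All states are reachable from the start state.
Start with accepting vs non-accepting: {q1,q3,q4,q6} | {q0,q2,q5}.
Refine {q1,q3,q4,q6} on symbol 0: members go to different blocks, giving {q3,q4,q6} and {q1}.
On input 1, block {q0,q2,q5} splits into {q2,q5} and {q0}.
Stable partition: {q3,q4,q6} | {q2,q5} | {q1} | {q0} — 4 equivalence classes.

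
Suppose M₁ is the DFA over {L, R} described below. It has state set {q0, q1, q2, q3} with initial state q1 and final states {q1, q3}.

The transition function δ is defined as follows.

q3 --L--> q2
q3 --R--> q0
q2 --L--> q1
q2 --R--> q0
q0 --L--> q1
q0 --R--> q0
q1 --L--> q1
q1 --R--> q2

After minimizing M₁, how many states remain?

2

Reachable states from the start: {q0,q1,q2}. Unreachable: {q3} — drop them.
P0 = {q1} | {q0,q2}.
No further refinement is possible. Final partition (2 blocks): {q1} | {q0,q2}.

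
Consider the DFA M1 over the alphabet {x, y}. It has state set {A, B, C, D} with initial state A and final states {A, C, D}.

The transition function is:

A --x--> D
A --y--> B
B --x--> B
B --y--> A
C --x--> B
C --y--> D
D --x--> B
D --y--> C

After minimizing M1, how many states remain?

Start with accepting vs non-accepting: {A,C,D} | {B}.
Split {A,C,D} by δ(·,x) → {C,D} and {A}.
No further refinement is possible. Final partition (3 blocks): {C,D} | {B} | {A}.

3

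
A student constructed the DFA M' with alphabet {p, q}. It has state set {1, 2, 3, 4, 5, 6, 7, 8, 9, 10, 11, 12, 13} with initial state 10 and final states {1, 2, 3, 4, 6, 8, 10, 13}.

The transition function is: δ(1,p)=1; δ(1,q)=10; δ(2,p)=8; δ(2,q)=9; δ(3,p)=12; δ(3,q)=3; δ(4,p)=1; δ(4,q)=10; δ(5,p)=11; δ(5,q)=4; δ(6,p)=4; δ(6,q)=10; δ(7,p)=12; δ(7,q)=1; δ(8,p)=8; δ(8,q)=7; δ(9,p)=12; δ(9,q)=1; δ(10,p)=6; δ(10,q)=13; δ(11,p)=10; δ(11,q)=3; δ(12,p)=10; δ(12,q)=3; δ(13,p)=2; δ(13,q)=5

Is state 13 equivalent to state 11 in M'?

P0 = {1,2,3,4,6,8,10,13} | {5,7,9,11,12}.
On input p, block {1,2,3,4,6,8,10,13} splits into {1,2,4,6,8,10,13} and {3}.
On input q, block {1,2,4,6,8,10,13} splits into {1,4,6,10} and {2,8,13}.
On input q, block {1,4,6,10} splits into {1,4,6} and {10}.
Refine {5,7,9,11,12} on symbol p: members go to different blocks, giving {5,7,9} and {11,12}.
Stable partition: {1,4,6} | {5,7,9} | {3} | {2,8,13} | {10} | {11,12} — 6 equivalence classes.
13 and 11 end up in different blocks, so they are distinguishable. For instance, the string 'ε' is accepted from only 13.

No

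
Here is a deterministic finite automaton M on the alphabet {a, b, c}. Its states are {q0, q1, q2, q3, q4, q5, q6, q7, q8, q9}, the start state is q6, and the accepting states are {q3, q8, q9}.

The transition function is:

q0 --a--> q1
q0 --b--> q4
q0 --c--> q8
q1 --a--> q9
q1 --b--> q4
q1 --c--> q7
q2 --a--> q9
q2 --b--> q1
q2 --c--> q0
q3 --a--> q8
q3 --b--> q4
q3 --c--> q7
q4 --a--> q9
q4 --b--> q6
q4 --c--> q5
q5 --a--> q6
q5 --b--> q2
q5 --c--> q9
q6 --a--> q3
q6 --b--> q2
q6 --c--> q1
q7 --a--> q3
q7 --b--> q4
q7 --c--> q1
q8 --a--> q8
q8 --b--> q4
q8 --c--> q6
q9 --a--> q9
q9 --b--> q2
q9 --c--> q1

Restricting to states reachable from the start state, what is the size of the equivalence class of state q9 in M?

3

P0 = {q3,q8,q9} | {q0,q1,q2,q4,q5,q6,q7}.
Split {q0,q1,q2,q4,q5,q6,q7} by δ(·,a) → {q1,q2,q4,q6,q7} and {q0,q5}.
On input c, block {q1,q2,q4,q6,q7} splits into {q1,q6,q7} and {q2,q4}.
Stable partition: {q3,q8,q9} | {q1,q6,q7} | {q0,q5} | {q2,q4} — 4 equivalence classes.
State q9 belongs to the block {q3,q8,q9}, which has 3 states.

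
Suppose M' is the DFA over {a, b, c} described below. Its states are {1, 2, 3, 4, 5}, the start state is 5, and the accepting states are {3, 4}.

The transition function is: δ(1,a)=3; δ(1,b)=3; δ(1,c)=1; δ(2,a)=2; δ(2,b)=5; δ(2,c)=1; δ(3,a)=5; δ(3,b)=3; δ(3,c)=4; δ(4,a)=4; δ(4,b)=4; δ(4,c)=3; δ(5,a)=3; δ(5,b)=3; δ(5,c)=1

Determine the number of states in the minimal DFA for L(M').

3

Reachable states from the start: {1,3,4,5}. Unreachable: {2} — drop them.
Start with accepting vs non-accepting: {3,4} | {1,5}.
Split {3,4} by δ(·,a) → {3} and {4}.
Stable partition: {3} | {1,5} | {4} — 3 equivalence classes.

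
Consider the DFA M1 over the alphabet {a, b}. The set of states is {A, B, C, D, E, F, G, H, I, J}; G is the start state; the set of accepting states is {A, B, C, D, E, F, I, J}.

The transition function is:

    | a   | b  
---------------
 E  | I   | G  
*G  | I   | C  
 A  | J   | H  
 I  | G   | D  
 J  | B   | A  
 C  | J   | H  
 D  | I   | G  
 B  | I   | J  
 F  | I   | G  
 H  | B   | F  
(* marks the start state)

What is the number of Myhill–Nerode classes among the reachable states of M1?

7

Reachable states from the start: {A,B,C,D,F,G,H,I,J}. Unreachable: {E} — drop them.
P0 = {A,B,C,D,F,I,J} | {G,H}.
Refine {A,B,C,D,F,I,J} on symbol a: members go to different blocks, giving {A,B,C,D,F,J} and {I}.
On input a, block {A,B,C,D,F,J} splits into {A,C,J} and {B,D,F}.
On input a, block {A,C,J} splits into {A,C} and {J}.
Split {G,H} by δ(·,a) → {G} and {H}.
Refine {B,D,F} on symbol b: members go to different blocks, giving {D,F} and {B}.
No further refinement is possible. Final partition (7 blocks): {A,C} | {G} | {I} | {D,F} | {J} | {H} | {B}.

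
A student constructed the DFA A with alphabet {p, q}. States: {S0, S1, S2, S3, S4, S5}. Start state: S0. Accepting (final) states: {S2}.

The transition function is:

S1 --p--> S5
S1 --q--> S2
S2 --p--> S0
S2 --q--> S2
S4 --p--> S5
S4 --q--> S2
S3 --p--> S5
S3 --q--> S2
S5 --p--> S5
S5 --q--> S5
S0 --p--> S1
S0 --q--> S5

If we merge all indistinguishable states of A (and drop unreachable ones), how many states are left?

States {S3,S4} cannot be reached from the start state, so discard them.
Start with accepting vs non-accepting: {S2} | {S0,S1,S5}.
Refine {S0,S1,S5} on symbol q: members go to different blocks, giving {S0,S5} and {S1}.
On input p, block {S0,S5} splits into {S0} and {S5}.
No further refinement is possible. Final partition (4 blocks): {S2} | {S0} | {S1} | {S5}.

4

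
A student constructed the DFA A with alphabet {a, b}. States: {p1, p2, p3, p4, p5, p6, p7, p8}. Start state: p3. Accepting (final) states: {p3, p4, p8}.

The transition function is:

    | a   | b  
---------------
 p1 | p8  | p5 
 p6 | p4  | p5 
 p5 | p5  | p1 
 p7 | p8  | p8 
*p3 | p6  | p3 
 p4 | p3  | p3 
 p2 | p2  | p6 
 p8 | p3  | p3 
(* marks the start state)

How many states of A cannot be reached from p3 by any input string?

Starting at p3 and following transitions, the reachable set is {p1, p3, p4, p5, p6, p8}. That leaves p2, p7 unreachable — 2 in total.

2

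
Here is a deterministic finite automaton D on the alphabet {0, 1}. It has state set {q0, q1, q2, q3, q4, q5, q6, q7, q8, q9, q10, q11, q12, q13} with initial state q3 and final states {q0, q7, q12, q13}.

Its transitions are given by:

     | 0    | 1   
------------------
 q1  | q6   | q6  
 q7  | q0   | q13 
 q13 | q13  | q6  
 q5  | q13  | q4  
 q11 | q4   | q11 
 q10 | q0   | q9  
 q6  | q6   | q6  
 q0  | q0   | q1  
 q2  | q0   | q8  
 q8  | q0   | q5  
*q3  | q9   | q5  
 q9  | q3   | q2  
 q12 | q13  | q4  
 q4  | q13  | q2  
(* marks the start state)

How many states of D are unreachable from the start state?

Starting at q3 and following transitions, the reachable set is {q0, q1, q2, q3, q4, q5, q6, q8, q9, q13}. That leaves q7, q10, q11, q12 unreachable — 4 in total.

4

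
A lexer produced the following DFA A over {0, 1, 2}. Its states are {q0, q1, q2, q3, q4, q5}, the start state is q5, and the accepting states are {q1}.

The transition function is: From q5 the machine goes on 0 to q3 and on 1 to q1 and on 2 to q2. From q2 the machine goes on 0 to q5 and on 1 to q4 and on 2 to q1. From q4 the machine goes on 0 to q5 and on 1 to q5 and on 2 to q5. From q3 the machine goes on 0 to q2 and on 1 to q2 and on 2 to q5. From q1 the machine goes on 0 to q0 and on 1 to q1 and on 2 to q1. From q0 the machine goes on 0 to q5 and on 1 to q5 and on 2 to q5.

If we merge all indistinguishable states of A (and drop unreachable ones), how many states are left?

5

Every state is reachable, so we keep all 6.
Start with accepting vs non-accepting: {q1} | {q0,q2,q3,q4,q5}.
Refine {q0,q2,q3,q4,q5} on symbol 1: members go to different blocks, giving {q0,q2,q3,q4} and {q5}.
Refine {q0,q2,q3,q4} on symbol 0: members go to different blocks, giving {q0,q2,q4} and {q3}.
On input 1, block {q0,q2,q4} splits into {q0,q4} and {q2}.
Stable partition: {q1} | {q0,q4} | {q5} | {q3} | {q2} — 5 equivalence classes.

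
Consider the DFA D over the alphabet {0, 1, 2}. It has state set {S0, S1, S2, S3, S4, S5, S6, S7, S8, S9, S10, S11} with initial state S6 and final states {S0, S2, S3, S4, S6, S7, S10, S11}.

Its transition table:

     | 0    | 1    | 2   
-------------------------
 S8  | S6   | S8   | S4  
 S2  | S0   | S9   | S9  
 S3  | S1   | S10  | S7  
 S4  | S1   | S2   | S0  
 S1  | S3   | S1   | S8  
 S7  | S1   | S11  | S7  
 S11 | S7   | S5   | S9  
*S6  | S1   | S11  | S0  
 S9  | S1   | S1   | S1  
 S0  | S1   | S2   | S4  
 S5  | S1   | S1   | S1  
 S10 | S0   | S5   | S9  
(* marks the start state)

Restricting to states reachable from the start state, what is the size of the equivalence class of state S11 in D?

3

P0 = {S0,S2,S3,S4,S6,S7,S10,S11} | {S1,S5,S8,S9}.
On input 0, block {S0,S2,S3,S4,S6,S7,S10,S11} splits into {S0,S3,S4,S6,S7} and {S2,S10,S11}.
Split {S1,S5,S8,S9} by δ(·,0) → {S1,S8} and {S5,S9}.
Split {S1,S8} by δ(·,2) → {S1} and {S8}.
Stable partition: {S0,S3,S4,S6,S7} | {S1} | {S2,S10,S11} | {S5,S9} | {S8} — 5 equivalence classes.
The equivalence class containing S11 is {S2,S10,S11}, of size 3.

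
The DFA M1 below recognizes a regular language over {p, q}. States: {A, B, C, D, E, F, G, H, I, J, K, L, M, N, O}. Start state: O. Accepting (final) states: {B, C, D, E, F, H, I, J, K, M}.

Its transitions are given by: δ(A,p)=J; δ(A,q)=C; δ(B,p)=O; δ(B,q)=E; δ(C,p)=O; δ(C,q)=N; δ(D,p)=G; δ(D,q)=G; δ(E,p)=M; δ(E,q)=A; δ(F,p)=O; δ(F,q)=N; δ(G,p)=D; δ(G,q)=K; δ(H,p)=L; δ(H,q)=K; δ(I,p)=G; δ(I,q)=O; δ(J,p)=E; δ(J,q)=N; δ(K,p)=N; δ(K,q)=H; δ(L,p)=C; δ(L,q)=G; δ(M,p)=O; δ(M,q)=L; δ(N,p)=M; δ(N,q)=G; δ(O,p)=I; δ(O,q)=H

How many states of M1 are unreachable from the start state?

No path from O leads to A, B, E, F, J; the other 10 states are all reachable.

5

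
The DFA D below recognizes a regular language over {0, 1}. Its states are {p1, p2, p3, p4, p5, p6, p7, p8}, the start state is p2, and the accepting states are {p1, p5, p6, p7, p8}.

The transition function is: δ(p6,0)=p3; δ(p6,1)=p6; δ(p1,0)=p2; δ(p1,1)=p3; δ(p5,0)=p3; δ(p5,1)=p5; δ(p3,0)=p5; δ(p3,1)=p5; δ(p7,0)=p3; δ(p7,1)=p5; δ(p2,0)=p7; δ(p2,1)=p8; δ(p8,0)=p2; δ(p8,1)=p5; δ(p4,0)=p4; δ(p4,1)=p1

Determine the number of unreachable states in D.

3

Starting at p2 and following transitions, the reachable set is {p2, p3, p5, p7, p8}. That leaves p1, p4, p6 unreachable — 3 in total.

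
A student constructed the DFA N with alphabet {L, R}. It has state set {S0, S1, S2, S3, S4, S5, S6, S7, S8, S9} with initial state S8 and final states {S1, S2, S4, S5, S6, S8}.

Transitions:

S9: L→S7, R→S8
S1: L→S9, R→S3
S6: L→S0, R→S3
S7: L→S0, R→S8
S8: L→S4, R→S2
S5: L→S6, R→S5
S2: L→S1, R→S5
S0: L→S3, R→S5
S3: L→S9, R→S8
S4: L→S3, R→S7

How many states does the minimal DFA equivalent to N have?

Initial partition by acceptance: {S1,S2,S4,S5,S6,S8} | {S0,S3,S7,S9}.
Split {S1,S2,S4,S5,S6,S8} by δ(·,L) → {S1,S4,S6} and {S2,S5,S8}.
The partition is now stable with 3 blocks: {S1,S4,S6} | {S0,S3,S7,S9} | {S2,S5,S8}.

3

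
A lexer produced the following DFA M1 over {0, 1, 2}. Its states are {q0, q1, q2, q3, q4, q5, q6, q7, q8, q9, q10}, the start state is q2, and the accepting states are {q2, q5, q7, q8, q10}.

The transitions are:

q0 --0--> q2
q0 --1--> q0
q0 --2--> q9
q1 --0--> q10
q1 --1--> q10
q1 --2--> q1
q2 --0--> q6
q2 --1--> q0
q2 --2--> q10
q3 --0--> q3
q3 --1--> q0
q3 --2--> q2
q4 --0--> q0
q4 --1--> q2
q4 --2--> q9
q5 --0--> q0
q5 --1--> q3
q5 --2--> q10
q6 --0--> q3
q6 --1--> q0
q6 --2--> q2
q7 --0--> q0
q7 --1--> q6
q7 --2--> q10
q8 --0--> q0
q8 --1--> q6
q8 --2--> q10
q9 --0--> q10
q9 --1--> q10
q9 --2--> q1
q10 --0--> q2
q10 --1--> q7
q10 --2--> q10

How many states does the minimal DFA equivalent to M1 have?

First remove the unreachable states {q4,q5,q8}; 8 states remain.
P0 = {q2,q7,q10} | {q0,q1,q3,q6,q9}.
Split {q2,q7,q10} by δ(·,0) → {q2,q7} and {q10}.
Split {q0,q1,q3,q6,q9} by δ(·,0) → {q1,q9} and {q3,q6} and {q0}.
Split {q2,q7} by δ(·,0) → {q2} and {q7}.
The partition is now stable with 6 blocks: {q2} | {q1,q9} | {q10} | {q3,q6} | {q0} | {q7}.

6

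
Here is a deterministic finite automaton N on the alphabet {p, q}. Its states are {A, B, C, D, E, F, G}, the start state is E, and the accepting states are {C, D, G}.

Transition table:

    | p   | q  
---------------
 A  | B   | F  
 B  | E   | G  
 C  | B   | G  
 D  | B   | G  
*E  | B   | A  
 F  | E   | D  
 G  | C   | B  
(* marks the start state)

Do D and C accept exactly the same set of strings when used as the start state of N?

P0 = {C,D,G} | {A,B,E,F}.
Split {C,D,G} by δ(·,p) → {C,D} and {G}.
Split {A,B,E,F} by δ(·,q) → {A,E} and {B} and {F}.
Refine {A,E} on symbol q: members go to different blocks, giving {A} and {E}.
The partition is now stable with 6 blocks: {C,D} | {A} | {G} | {B} | {F} | {E}.
D and C lie in the same block of the stable partition, so they are equivalent — no string distinguishes them.

Yes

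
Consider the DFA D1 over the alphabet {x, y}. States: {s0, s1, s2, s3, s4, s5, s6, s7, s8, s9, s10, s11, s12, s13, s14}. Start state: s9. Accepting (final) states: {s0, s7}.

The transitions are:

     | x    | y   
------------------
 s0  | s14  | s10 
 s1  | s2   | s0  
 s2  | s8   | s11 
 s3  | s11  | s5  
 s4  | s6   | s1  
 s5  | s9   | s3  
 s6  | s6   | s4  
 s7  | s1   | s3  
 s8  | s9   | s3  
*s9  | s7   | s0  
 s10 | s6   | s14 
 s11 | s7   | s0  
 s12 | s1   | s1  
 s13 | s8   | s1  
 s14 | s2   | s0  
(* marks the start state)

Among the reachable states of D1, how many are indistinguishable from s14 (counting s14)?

States {s12,s13} cannot be reached from the start state, so discard them.
Initial partition by acceptance: {s0,s7} | {s1,s2,s3,s4,s5,s6,s8,s9,s10,s11,s14}.
On input x, block {s1,s2,s3,s4,s5,s6,s8,s9,s10,s11,s14} splits into {s1,s2,s3,s4,s5,s6,s8,s10,s14} and {s9,s11}.
Refine {s1,s2,s3,s4,s5,s6,s8,s10,s14} on symbol x: members go to different blocks, giving {s1,s2,s4,s6,s10,s14} and {s3,s5,s8}.
On input y, block {s0,s7} splits into {s0} and {s7}.
Split {s1,s2,s4,s6,s10,s14} by δ(·,x) → {s1,s4,s6,s10,s14} and {s2}.
Refine {s1,s4,s6,s10,s14} on symbol x: members go to different blocks, giving {s4,s6,s10} and {s1,s14}.
Split {s4,s6,s10} by δ(·,y) → {s4,s10} and {s6}.
The partition is now stable with 8 blocks: {s0} | {s4,s10} | {s9,s11} | {s3,s5,s8} | {s7} | {s2} | {s1,s14} | {s6}.
State s14 belongs to the block {s1,s14}, which has 2 states.

2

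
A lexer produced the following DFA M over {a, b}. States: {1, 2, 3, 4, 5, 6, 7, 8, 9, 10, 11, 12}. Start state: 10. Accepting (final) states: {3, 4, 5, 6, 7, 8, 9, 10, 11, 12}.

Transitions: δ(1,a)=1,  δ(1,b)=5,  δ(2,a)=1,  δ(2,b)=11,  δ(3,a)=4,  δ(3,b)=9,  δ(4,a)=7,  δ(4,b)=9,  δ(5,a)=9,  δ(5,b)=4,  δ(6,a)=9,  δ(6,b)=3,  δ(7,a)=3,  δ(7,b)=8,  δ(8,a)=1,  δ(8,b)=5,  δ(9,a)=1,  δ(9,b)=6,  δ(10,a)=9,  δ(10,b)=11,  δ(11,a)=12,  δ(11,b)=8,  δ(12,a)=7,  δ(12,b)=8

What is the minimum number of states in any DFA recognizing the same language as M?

First remove the unreachable states {2}; 11 states remain.
Start with accepting vs non-accepting: {3,4,5,6,7,8,9,10,11,12} | {1}.
On input a, block {3,4,5,6,7,8,9,10,11,12} splits into {3,4,5,6,7,10,11,12} and {8,9}.
Refine {3,4,5,6,7,10,11,12} on symbol a: members go to different blocks, giving {3,4,7,11,12} and {5,6,10}.
The partition is now stable with 4 blocks: {3,4,7,11,12} | {1} | {8,9} | {5,6,10}.

4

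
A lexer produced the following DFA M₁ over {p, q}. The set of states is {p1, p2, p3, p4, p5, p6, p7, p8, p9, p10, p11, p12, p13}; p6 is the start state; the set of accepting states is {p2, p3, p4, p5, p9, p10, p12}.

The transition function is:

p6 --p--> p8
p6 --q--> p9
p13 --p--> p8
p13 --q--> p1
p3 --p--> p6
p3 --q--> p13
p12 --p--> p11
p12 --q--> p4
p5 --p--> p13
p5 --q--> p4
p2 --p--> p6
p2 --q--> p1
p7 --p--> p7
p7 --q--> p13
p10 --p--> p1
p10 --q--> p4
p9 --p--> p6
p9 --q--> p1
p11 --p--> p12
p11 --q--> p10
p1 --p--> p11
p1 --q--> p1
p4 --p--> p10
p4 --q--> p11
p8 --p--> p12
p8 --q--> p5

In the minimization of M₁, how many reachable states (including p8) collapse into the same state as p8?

2

Reachable states from the start: {p1,p4,p5,p6,p8,p9,p10,p11,p12,p13}. Unreachable: {p2,p3,p7} — drop them.
Start with accepting vs non-accepting: {p4,p5,p9,p10,p12} | {p1,p6,p8,p11,p13}.
On input p, block {p4,p5,p9,p10,p12} splits into {p5,p9,p10,p12} and {p4}.
Refine {p5,p9,p10,p12} on symbol q: members go to different blocks, giving {p5,p10,p12} and {p9}.
On input p, block {p1,p6,p8,p11,p13} splits into {p1,p6,p13} and {p8,p11}.
Split {p5,p10,p12} by δ(·,p) → {p5,p10} and {p12}.
On input q, block {p1,p6,p13} splits into {p1,p13} and {p6}.
Stable partition: {p5,p10} | {p1,p13} | {p4} | {p9} | {p8,p11} | {p12} | {p6} — 7 equivalence classes.
State p8 belongs to the block {p8,p11}, which has 2 states.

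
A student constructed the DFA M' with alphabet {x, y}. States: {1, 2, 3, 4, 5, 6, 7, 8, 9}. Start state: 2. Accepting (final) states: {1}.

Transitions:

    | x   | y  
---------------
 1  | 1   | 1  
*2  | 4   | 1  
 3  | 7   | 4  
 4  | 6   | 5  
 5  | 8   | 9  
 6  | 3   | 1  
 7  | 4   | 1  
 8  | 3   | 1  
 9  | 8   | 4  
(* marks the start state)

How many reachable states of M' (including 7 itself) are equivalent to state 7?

All states are reachable from the start state.
Start with accepting vs non-accepting: {1} | {2,3,4,5,6,7,8,9}.
Refine {2,3,4,5,6,7,8,9} on symbol y: members go to different blocks, giving {2,6,7,8} and {3,4,5,9}.
No further refinement is possible. Final partition (3 blocks): {1} | {2,6,7,8} | {3,4,5,9}.
State 7 belongs to the block {2,6,7,8}, which has 4 states.

4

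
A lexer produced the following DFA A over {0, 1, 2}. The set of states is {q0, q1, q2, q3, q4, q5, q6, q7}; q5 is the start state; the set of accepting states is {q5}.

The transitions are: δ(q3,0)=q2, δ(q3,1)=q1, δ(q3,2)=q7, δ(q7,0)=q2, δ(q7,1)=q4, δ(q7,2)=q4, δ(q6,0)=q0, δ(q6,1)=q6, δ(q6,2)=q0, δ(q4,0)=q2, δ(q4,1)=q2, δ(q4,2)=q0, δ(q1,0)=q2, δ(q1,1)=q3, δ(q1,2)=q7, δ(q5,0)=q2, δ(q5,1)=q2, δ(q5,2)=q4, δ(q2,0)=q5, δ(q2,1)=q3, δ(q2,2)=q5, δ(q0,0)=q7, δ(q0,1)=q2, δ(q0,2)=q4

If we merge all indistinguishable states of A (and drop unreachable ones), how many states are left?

Reachable states from the start: {q0,q1,q2,q3,q4,q5,q7}. Unreachable: {q6} — drop them.
Initial partition by acceptance: {q5} | {q0,q1,q2,q3,q4,q7}.
On input 0, block {q0,q1,q2,q3,q4,q7} splits into {q0,q1,q3,q4,q7} and {q2}.
Split {q0,q1,q3,q4,q7} by δ(·,0) → {q1,q3,q4,q7} and {q0}.
On input 1, block {q1,q3,q4,q7} splits into {q1,q3,q7} and {q4}.
Refine {q1,q3,q7} on symbol 1: members go to different blocks, giving {q1,q3} and {q7}.
No further refinement is possible. Final partition (6 blocks): {q5} | {q1,q3} | {q2} | {q0} | {q4} | {q7}.

6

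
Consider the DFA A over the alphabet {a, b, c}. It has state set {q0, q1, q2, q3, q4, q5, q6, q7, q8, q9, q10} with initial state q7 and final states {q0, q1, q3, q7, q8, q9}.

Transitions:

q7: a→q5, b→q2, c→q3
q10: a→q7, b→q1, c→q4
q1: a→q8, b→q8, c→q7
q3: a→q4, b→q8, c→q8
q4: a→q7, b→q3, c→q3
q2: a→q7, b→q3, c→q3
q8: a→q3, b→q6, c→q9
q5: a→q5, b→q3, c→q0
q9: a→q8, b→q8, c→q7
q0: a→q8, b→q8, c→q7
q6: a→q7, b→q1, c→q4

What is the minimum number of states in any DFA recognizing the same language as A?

States {q10} cannot be reached from the start state, so discard them.
Start with accepting vs non-accepting: {q0,q1,q3,q7,q8,q9} | {q2,q4,q5,q6}.
Split {q0,q1,q3,q7,q8,q9} by δ(·,a) → {q0,q1,q8,q9} and {q3,q7}.
Split {q0,q1,q8,q9} by δ(·,a) → {q0,q1,q9} and {q8}.
Refine {q2,q4,q5,q6} on symbol a: members go to different blocks, giving {q2,q4,q6} and {q5}.
Split {q2,q4,q6} by δ(·,b) → {q2,q4} and {q6}.
Refine {q3,q7} on symbol a: members go to different blocks, giving {q3} and {q7}.
No further refinement is possible. Final partition (7 blocks): {q0,q1,q9} | {q2,q4} | {q3} | {q8} | {q5} | {q6} | {q7}.

7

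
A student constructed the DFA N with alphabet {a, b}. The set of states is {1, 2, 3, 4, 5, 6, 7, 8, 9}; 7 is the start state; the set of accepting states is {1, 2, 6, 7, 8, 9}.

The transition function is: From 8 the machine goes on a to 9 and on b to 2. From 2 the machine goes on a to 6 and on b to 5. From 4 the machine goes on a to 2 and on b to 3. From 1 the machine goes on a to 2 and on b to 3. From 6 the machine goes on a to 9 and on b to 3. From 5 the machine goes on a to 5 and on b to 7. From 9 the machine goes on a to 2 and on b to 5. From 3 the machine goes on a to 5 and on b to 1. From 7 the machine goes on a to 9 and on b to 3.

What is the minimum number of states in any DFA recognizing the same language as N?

2

First remove the unreachable states {4,8}; 7 states remain.
Start with accepting vs non-accepting: {1,2,6,7,9} | {3,5}.
The partition is now stable with 2 blocks: {1,2,6,7,9} | {3,5}.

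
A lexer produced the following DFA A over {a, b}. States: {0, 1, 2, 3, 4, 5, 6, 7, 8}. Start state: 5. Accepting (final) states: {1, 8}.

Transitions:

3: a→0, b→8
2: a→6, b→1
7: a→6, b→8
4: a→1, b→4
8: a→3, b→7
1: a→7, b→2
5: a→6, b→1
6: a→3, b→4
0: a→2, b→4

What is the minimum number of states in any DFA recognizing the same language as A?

Every state is reachable, so we keep all 9.
Start with accepting vs non-accepting: {1,8} | {0,2,3,4,5,6,7}.
On input a, block {0,2,3,4,5,6,7} splits into {0,2,3,5,6,7} and {4}.
On input b, block {0,2,3,5,6,7} splits into {2,3,5,7} and {0,6}.
Stable partition: {1,8} | {2,3,5,7} | {4} | {0,6} — 4 equivalence classes.

4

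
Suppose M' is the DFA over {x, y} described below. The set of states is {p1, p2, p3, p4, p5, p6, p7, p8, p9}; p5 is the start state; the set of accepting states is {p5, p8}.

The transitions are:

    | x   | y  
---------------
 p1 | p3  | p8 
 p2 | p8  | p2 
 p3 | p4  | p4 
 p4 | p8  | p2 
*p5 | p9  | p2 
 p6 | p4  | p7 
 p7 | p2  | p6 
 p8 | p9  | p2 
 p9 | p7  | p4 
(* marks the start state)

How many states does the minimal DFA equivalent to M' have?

Reachable states from the start: {p2,p4,p5,p6,p7,p8,p9}. Unreachable: {p1,p3} — drop them.
Start with accepting vs non-accepting: {p5,p8} | {p2,p4,p6,p7,p9}.
On input x, block {p2,p4,p6,p7,p9} splits into {p6,p7,p9} and {p2,p4}.
On input x, block {p6,p7,p9} splits into {p6,p7} and {p9}.
No further refinement is possible. Final partition (4 blocks): {p5,p8} | {p6,p7} | {p2,p4} | {p9}.

4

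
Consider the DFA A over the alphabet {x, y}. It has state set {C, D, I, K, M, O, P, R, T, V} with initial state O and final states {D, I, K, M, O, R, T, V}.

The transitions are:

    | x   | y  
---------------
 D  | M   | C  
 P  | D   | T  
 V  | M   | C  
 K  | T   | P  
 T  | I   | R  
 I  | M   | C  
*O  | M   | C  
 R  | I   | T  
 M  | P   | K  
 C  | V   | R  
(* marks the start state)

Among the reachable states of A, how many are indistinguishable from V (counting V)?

4

All states are reachable from the start state.
P0 = {D,I,K,M,O,R,T,V} | {C,P}.
Refine {D,I,K,M,O,R,T,V} on symbol x: members go to different blocks, giving {D,I,K,O,R,T,V} and {M}.
Split {D,I,K,O,R,T,V} by δ(·,x) → {D,I,O,V} and {K,R,T}.
On input x, block {K,R,T} splits into {R,T} and {K}.
The partition is now stable with 5 blocks: {D,I,O,V} | {C,P} | {M} | {R,T} | {K}.
The equivalence class containing V is {D,I,O,V}, of size 4.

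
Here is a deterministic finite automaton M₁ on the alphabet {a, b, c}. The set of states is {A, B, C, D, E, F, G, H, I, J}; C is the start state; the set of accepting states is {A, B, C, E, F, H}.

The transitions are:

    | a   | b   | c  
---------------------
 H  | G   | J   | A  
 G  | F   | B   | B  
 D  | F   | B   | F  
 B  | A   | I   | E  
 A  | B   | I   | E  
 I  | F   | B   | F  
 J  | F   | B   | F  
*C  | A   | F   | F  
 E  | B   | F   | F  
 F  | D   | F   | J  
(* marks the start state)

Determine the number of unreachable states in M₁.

2

Starting at C and following transitions, the reachable set is {A, B, C, D, E, F, I, J}. That leaves G, H unreachable — 2 in total.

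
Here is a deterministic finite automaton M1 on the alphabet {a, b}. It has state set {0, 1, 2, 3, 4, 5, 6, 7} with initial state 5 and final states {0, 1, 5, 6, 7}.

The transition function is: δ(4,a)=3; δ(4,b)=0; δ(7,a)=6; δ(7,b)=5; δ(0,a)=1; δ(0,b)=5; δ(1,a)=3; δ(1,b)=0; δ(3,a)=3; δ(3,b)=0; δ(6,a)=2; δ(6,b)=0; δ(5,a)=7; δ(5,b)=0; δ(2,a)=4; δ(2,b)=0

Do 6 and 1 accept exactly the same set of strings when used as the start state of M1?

Yes

Every state is reachable, so we keep all 8.
P0 = {0,1,5,6,7} | {2,3,4}.
Refine {0,1,5,6,7} on symbol a: members go to different blocks, giving {0,5,7} and {1,6}.
On input a, block {0,5,7} splits into {0,7} and {5}.
The partition is now stable with 4 blocks: {0,7} | {2,3,4} | {1,6} | {5}.
6 and 1 lie in the same block of the stable partition, so they are equivalent — no string distinguishes them.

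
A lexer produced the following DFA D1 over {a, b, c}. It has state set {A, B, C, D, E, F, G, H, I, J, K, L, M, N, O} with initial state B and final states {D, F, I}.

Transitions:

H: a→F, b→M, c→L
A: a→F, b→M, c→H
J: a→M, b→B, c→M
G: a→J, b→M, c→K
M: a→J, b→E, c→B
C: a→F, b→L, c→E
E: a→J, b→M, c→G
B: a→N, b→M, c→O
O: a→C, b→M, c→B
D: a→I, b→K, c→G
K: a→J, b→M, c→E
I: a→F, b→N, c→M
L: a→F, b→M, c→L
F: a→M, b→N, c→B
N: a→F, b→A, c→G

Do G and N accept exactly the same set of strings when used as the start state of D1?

No

Reachable states from the start: {A,B,C,E,F,G,H,J,K,L,M,N,O}. Unreachable: {D,I} — drop them.
Initial partition by acceptance: {F} | {A,B,C,E,G,H,J,K,L,M,N,O}.
On input a, block {A,B,C,E,G,H,J,K,L,M,N,O} splits into {B,E,G,J,K,M,O} and {A,C,H,L,N}.
On input a, block {B,E,G,J,K,M,O} splits into {E,G,J,K,M} and {B,O}.
Split {E,G,J,K,M} by δ(·,b) → {E,G,K,M} and {J}.
Split {E,G,K,M} by δ(·,c) → {E,G,K} and {M}.
Refine {A,C,H,L,N} on symbol b: members go to different blocks, giving {A,H,L} and {C,N}.
No further refinement is possible. Final partition (7 blocks): {F} | {E,G,K} | {A,H,L} | {B,O} | {J} | {M} | {C,N}.
G and N end up in different blocks, so they are distinguishable. For instance, the string 'a' is accepted from only N.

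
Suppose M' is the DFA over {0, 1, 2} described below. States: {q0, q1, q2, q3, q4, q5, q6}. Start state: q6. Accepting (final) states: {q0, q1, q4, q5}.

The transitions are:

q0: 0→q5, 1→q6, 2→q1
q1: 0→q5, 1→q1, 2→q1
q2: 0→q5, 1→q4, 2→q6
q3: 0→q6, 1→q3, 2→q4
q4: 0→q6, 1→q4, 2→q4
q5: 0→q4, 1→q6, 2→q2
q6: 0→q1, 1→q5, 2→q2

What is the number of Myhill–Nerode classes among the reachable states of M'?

5

Reachable states from the start: {q1,q2,q4,q5,q6}. Unreachable: {q0,q3} — drop them.
Initial partition by acceptance: {q1,q4,q5} | {q2,q6}.
On input 0, block {q1,q4,q5} splits into {q1,q5} and {q4}.
Split {q1,q5} by δ(·,0) → {q1} and {q5}.
On input 0, block {q2,q6} splits into {q2} and {q6}.
Stable partition: {q1} | {q2} | {q4} | {q5} | {q6} — 5 equivalence classes.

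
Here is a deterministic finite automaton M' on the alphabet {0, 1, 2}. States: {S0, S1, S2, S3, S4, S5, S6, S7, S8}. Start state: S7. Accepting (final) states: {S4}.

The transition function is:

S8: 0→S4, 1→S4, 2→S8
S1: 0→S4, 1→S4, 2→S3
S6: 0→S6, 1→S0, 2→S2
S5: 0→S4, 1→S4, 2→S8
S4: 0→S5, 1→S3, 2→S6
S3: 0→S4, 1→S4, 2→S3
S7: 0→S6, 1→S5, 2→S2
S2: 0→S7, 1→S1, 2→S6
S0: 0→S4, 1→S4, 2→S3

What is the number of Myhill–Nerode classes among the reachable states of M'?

3

P0 = {S4} | {S0,S1,S2,S3,S5,S6,S7,S8}.
Refine {S0,S1,S2,S3,S5,S6,S7,S8} on symbol 0: members go to different blocks, giving {S0,S1,S3,S5,S8} and {S2,S6,S7}.
No further refinement is possible. Final partition (3 blocks): {S4} | {S0,S1,S3,S5,S8} | {S2,S6,S7}.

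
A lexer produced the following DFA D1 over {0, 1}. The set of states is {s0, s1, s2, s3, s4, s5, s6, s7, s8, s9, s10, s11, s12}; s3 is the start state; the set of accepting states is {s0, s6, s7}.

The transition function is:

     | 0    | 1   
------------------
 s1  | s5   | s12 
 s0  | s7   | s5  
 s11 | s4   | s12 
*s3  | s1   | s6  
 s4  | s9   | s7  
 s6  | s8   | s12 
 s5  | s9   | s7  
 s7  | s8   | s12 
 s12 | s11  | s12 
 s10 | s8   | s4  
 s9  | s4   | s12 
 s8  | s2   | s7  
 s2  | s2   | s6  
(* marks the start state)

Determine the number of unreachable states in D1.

2

BFS from s3 reaches {s1, s2, s3, s4, s5, s6, s7, s8, s9, s11, s12}; the 2 state(s) s0, s10 are never visited.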